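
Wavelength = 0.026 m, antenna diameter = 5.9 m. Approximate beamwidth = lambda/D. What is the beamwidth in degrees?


BW_rad = 0.026 / 5.9 = 0.004407
BW_deg = 0.25 degrees

0.25 degrees


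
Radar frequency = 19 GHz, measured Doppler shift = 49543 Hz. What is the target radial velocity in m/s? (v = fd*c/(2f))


v = 49543 * 3e8 / (2 * 19000000000.0) = 391.1 m/s

391.1 m/s


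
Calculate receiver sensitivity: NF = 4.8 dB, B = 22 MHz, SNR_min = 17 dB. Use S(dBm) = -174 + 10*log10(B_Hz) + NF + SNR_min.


10*log10(22000000.0) = 73.42
S = -174 + 73.42 + 4.8 + 17 = -78.8 dBm

-78.8 dBm


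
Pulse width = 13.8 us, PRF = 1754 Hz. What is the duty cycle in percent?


DC = 13.8e-6 * 1754 * 100 = 2.42%

2.42%


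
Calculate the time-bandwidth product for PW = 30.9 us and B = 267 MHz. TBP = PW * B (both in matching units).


TBP = 30.9 * 267 = 8250.3

8250.3


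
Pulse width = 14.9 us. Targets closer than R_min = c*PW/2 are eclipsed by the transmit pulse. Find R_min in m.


R_min = 3e8 * 14.9e-6 / 2 = 2235.0 m

2235.0 m


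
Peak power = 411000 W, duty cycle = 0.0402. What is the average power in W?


P_avg = 411000 * 0.0402 = 16522.2 W

16522.2 W


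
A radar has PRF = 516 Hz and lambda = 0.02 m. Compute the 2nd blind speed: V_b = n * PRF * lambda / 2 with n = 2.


V_blind = 2 * 516 * 0.02 / 2 = 10.3 m/s

10.3 m/s


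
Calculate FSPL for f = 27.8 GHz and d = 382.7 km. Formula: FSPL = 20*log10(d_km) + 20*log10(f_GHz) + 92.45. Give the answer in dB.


20*log10(382.7) = 51.66
20*log10(27.8) = 28.88
FSPL = 173.0 dB

173.0 dB


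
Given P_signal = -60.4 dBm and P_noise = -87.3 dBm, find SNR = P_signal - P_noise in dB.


SNR = -60.4 - (-87.3) = 26.9 dB

26.9 dB


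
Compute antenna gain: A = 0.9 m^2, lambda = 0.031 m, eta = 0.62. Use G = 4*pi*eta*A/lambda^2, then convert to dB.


G_linear = 4*pi*0.62*0.9/0.031^2 = 7296.6
G_dB = 10*log10(7296.6) = 38.6 dB

38.6 dB


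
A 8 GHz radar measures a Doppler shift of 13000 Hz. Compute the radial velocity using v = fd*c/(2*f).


v = 13000 * 3e8 / (2 * 8000000000.0) = 243.8 m/s

243.8 m/s


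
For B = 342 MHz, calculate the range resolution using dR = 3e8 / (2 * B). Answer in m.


dR = 3e8 / (2 * 342000000.0) = 0.44 m

0.44 m


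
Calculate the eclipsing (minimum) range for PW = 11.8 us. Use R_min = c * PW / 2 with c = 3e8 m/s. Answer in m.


R_min = 3e8 * 11.8e-6 / 2 = 1770.0 m

1770.0 m


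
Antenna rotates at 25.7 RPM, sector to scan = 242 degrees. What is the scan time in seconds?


t = 242 / (25.7 * 360) * 60 = 1.57 s

1.57 s


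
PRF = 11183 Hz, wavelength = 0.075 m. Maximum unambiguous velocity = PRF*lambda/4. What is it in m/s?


V_ua = 11183 * 0.075 / 4 = 209.7 m/s

209.7 m/s


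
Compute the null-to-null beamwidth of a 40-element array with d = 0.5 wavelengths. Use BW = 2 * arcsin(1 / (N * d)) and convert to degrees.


1/(N*d) = 1/(40*0.5) = 0.05
BW = 2*arcsin(0.05) = 5.7 degrees

5.7 degrees


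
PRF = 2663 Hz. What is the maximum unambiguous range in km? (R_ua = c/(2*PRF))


R_ua = 3e8 / (2 * 2663) = 56327.5 m = 56.3 km

56.3 km


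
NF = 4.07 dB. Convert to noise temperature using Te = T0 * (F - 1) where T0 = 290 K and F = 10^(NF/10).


NF_lin = 10^(4.07/10) = 2.552701
Te = 290 * (2.552701 - 1) = 450.3 K

450.3 K


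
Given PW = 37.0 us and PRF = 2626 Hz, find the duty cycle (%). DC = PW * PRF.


DC = 37.0e-6 * 2626 * 100 = 9.72%

9.72%


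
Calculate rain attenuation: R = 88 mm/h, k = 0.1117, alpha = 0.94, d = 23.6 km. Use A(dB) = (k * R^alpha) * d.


gamma = 0.1117 * 88^0.94 = 7.513926 dB/km
A = 7.513926 * 23.6 = 177.33 dB

177.33 dB


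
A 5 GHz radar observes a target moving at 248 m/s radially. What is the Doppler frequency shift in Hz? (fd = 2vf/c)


fd = 2 * 248 * 5000000000.0 / 3e8 = 8266.7 Hz

8266.7 Hz


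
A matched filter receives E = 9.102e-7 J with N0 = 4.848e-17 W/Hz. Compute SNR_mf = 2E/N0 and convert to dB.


SNR_lin = 2 * 9.102e-7 / 4.848e-17 = 3.755e10
SNR_dB = 10*log10(3.755e10) = 105.7 dB

105.7 dB


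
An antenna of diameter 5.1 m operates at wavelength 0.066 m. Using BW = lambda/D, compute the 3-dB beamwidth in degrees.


BW_rad = 0.066 / 5.1 = 0.012941
BW_deg = 0.74 degrees

0.74 degrees


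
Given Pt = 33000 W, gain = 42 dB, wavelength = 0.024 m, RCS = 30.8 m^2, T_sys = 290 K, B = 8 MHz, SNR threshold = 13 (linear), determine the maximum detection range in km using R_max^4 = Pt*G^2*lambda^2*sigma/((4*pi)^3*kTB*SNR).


G_lin = 10^(42/10) = 15848.931925
R^4 = 33000 * 15848.931925^2 * 0.024^2 * 30.8 / ((4*pi)^3 * 1.38e-23 * 290 * 8000000.0 * 13)
R^4 = 1.78052e20 m^4
R_max = (1.78052e20)^(1/4) = 115514.6 m = 115.5 km

115.5 km


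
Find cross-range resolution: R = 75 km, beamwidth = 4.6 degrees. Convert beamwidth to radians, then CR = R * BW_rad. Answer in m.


BW_rad = 0.080285146
CR = 75000 * 0.080285146 = 6021.4 m

6021.4 m


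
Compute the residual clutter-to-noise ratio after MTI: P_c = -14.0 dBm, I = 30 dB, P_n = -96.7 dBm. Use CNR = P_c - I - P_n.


CNR = -14.0 - 30 - (-96.7) = 52.7 dB

52.7 dB


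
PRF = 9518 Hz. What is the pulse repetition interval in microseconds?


PRI = 1/9518 = 0.0001050641 s = 105.1 us

105.1 us


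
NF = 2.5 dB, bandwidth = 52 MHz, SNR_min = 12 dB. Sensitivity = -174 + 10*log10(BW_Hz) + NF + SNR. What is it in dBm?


10*log10(52000000.0) = 77.16
S = -174 + 77.16 + 2.5 + 12 = -82.3 dBm

-82.3 dBm


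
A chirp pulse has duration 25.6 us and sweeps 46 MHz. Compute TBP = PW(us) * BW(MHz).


TBP = 25.6 * 46 = 1177.6

1177.6


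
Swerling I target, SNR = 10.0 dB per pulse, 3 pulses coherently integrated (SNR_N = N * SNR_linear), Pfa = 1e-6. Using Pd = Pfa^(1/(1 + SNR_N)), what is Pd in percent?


SNR_lin = 10^(10.0/10) = 10.0
SNR_N = 3 * 10.0 = 30.0
1/(1 + SNR_N) = 1/31.0 = 0.0322581
Pd = (1e-6)^0.0322581 = 0.6404
Pd = 64.0%

64.0%


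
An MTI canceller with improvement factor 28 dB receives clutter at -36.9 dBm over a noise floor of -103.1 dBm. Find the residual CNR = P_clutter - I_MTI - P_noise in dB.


CNR = -36.9 - 28 - (-103.1) = 38.2 dB

38.2 dB


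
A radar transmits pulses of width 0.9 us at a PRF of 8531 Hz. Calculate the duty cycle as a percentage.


DC = 0.9e-6 * 8531 * 100 = 0.77%

0.77%


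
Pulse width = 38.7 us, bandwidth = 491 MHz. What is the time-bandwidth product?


TBP = 38.7 * 491 = 19001.7

19001.7


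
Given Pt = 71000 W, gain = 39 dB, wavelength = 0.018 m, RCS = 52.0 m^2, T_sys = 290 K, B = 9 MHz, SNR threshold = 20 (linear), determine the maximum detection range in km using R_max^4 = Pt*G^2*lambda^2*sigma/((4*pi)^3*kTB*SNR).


G_lin = 10^(39/10) = 7943.282347
R^4 = 71000 * 7943.282347^2 * 0.018^2 * 52.0 / ((4*pi)^3 * 1.38e-23 * 290 * 9000000.0 * 20)
R^4 = 5.27992e19 m^4
R_max = (5.27992e19)^(1/4) = 85242.6 m = 85.2 km

85.2 km


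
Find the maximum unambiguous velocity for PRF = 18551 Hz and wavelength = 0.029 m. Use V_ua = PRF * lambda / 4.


V_ua = 18551 * 0.029 / 4 = 134.5 m/s

134.5 m/s


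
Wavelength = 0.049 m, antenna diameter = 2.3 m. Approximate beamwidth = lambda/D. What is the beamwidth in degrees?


BW_rad = 0.049 / 2.3 = 0.021304
BW_deg = 1.22 degrees

1.22 degrees


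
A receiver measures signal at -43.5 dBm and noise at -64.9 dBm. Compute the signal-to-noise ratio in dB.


SNR = -43.5 - (-64.9) = 21.4 dB

21.4 dB


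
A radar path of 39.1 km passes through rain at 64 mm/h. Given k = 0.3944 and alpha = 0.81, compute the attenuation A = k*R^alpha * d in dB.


gamma = 0.3944 * 64^0.81 = 11.453618 dB/km
A = 11.453618 * 39.1 = 447.84 dB

447.84 dB


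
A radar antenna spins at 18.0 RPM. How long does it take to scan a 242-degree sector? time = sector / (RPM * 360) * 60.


t = 242 / (18.0 * 360) * 60 = 2.24 s

2.24 s


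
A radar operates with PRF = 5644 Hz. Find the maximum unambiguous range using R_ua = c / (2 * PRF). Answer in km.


R_ua = 3e8 / (2 * 5644) = 26576.9 m = 26.6 km

26.6 km


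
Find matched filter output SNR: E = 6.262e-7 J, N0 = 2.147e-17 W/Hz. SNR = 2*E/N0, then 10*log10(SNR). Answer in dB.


SNR_lin = 2 * 6.262e-7 / 2.147e-17 = 5.833e10
SNR_dB = 10*log10(5.833e10) = 107.7 dB

107.7 dB


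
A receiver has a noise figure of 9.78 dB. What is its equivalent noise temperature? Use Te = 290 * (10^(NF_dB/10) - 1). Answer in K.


NF_lin = 10^(9.78/10) = 9.506048
Te = 290 * (9.506048 - 1) = 2466.8 K

2466.8 K


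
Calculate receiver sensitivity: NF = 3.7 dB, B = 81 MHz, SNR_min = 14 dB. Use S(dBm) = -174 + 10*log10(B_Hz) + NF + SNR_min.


10*log10(81000000.0) = 79.08
S = -174 + 79.08 + 3.7 + 14 = -77.2 dBm

-77.2 dBm


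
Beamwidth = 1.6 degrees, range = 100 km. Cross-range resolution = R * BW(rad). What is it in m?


BW_rad = 0.027925268
CR = 100000 * 0.027925268 = 2792.5 m

2792.5 m


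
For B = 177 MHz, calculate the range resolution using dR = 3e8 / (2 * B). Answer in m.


dR = 3e8 / (2 * 177000000.0) = 0.85 m

0.85 m


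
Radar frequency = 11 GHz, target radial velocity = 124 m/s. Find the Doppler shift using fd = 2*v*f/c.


fd = 2 * 124 * 11000000000.0 / 3e8 = 9093.3 Hz

9093.3 Hz


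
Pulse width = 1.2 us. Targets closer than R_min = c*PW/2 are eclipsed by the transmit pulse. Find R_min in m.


R_min = 3e8 * 1.2e-6 / 2 = 180.0 m

180.0 m


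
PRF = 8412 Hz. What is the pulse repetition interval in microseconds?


PRI = 1/8412 = 0.0001188778 s = 118.9 us

118.9 us


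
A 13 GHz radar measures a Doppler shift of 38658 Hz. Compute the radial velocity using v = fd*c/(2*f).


v = 38658 * 3e8 / (2 * 13000000000.0) = 446.1 m/s

446.1 m/s


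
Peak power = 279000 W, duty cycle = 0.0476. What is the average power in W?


P_avg = 279000 * 0.0476 = 13280.4 W

13280.4 W


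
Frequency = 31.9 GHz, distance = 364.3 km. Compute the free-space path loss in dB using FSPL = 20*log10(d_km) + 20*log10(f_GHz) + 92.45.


20*log10(364.3) = 51.23
20*log10(31.9) = 30.08
FSPL = 173.8 dB

173.8 dB


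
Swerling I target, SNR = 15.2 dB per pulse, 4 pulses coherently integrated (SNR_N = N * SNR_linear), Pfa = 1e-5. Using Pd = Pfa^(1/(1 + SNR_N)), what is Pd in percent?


SNR_lin = 10^(15.2/10) = 33.11311
SNR_N = 4 * 33.11311 = 132.45244
1/(1 + SNR_N) = 1/133.45244 = 0.0074933
Pd = (1e-5)^0.0074933 = 0.91735
Pd = 91.7%

91.7%


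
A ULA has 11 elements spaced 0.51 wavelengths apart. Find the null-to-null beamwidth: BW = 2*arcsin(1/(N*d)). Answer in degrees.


1/(N*d) = 1/(11*0.51) = 0.178253
BW = 2*arcsin(0.178253) = 20.5 degrees

20.5 degrees


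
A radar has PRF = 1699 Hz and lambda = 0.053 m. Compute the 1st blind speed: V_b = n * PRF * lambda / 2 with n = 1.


V_blind = 1 * 1699 * 0.053 / 2 = 45.0 m/s

45.0 m/s


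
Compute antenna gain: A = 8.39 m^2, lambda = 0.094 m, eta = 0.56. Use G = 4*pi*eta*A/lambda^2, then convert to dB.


G_linear = 4*pi*0.56*8.39/0.094^2 = 6681.96
G_dB = 10*log10(6681.96) = 38.2 dB

38.2 dB


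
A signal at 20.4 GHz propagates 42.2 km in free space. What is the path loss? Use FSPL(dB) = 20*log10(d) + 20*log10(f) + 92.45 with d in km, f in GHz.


20*log10(42.2) = 32.51
20*log10(20.4) = 26.19
FSPL = 151.1 dB

151.1 dB


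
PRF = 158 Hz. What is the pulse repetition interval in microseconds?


PRI = 1/158 = 0.0063291139 s = 6329.1 us

6329.1 us


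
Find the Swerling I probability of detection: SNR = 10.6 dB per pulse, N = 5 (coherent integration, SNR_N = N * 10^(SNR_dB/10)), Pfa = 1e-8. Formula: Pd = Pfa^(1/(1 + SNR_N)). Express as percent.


SNR_lin = 10^(10.6/10) = 11.48154
SNR_N = 5 * 11.48154 = 57.4077
1/(1 + SNR_N) = 1/58.4077 = 0.017121
Pd = (1e-8)^0.017121 = 0.72951
Pd = 73.0%

73.0%


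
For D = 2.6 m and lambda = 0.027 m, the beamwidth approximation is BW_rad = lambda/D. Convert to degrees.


BW_rad = 0.027 / 2.6 = 0.010385
BW_deg = 0.59 degrees

0.59 degrees


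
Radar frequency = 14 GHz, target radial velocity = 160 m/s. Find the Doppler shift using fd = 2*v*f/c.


fd = 2 * 160 * 14000000000.0 / 3e8 = 14933.3 Hz

14933.3 Hz


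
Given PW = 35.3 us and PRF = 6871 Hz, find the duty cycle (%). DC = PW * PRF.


DC = 35.3e-6 * 6871 * 100 = 24.25%

24.25%


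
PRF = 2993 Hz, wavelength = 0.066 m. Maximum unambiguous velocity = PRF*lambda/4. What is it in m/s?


V_ua = 2993 * 0.066 / 4 = 49.4 m/s

49.4 m/s


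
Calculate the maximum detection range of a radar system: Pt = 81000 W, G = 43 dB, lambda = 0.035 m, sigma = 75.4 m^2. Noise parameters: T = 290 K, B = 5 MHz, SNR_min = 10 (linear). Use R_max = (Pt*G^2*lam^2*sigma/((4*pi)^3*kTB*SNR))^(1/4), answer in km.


G_lin = 10^(43/10) = 19952.62315
R^4 = 81000 * 19952.62315^2 * 0.035^2 * 75.4 / ((4*pi)^3 * 1.38e-23 * 290 * 5000000.0 * 10)
R^4 = 7.50094e21 m^4
R_max = (7.50094e21)^(1/4) = 294292.3 m = 294.3 km

294.3 km


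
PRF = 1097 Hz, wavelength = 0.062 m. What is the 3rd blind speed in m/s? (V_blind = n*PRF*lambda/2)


V_blind = 3 * 1097 * 0.062 / 2 = 102.0 m/s

102.0 m/s


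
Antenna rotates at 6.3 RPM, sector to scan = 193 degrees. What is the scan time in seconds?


t = 193 / (6.3 * 360) * 60 = 5.11 s

5.11 s


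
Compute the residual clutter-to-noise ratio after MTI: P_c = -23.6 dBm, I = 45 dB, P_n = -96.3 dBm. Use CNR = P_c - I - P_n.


CNR = -23.6 - 45 - (-96.3) = 27.7 dB

27.7 dB


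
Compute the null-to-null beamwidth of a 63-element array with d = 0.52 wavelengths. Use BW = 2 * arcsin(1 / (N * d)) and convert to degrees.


1/(N*d) = 1/(63*0.52) = 0.030525
BW = 2*arcsin(0.030525) = 3.5 degrees

3.5 degrees


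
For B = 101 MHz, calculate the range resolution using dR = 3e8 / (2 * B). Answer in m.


dR = 3e8 / (2 * 101000000.0) = 1.49 m

1.49 m


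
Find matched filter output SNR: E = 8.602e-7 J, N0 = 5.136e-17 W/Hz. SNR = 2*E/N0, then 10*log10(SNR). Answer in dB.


SNR_lin = 2 * 8.602e-7 / 5.136e-17 = 3.35e10
SNR_dB = 10*log10(3.35e10) = 105.3 dB

105.3 dB


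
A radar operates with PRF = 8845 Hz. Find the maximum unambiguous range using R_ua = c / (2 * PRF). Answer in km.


R_ua = 3e8 / (2 * 8845) = 16958.7 m = 17.0 km

17.0 km


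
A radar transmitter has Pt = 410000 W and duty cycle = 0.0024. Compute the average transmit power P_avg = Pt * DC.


P_avg = 410000 * 0.0024 = 984.0 W

984.0 W


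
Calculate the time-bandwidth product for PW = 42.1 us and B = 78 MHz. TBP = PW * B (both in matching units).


TBP = 42.1 * 78 = 3283.8

3283.8


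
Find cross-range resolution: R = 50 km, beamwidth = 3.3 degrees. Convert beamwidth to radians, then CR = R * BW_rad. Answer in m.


BW_rad = 0.057595865
CR = 50000 * 0.057595865 = 2879.8 m

2879.8 m


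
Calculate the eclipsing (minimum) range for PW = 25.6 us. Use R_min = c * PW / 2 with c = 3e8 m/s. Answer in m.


R_min = 3e8 * 25.6e-6 / 2 = 3840.0 m

3840.0 m


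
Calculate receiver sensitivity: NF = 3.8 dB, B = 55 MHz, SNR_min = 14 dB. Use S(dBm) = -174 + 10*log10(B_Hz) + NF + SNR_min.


10*log10(55000000.0) = 77.4
S = -174 + 77.4 + 3.8 + 14 = -78.8 dBm

-78.8 dBm


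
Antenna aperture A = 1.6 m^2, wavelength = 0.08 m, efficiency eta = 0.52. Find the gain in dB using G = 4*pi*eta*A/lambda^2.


G_linear = 4*pi*0.52*1.6/0.08^2 = 1633.63
G_dB = 10*log10(1633.63) = 32.1 dB

32.1 dB


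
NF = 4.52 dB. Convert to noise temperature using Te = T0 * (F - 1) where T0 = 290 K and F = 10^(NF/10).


NF_lin = 10^(4.52/10) = 2.831392
Te = 290 * (2.831392 - 1) = 531.1 K

531.1 K


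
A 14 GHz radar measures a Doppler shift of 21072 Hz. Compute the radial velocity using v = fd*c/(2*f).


v = 21072 * 3e8 / (2 * 14000000000.0) = 225.8 m/s

225.8 m/s


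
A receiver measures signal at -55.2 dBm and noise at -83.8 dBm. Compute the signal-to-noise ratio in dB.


SNR = -55.2 - (-83.8) = 28.6 dB

28.6 dB


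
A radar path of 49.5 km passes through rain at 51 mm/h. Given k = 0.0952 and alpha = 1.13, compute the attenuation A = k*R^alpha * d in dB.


gamma = 0.0952 * 51^1.13 = 8.094523 dB/km
A = 8.094523 * 49.5 = 400.68 dB

400.68 dB


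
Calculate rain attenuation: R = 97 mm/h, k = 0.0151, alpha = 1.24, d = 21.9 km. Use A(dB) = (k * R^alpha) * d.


gamma = 0.0151 * 97^1.24 = 4.391106 dB/km
A = 4.391106 * 21.9 = 96.17 dB

96.17 dB


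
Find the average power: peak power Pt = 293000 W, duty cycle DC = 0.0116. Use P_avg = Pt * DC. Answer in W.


P_avg = 293000 * 0.0116 = 3398.8 W

3398.8 W


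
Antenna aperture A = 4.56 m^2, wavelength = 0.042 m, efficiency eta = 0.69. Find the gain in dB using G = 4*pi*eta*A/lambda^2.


G_linear = 4*pi*0.69*4.56/0.042^2 = 22414.3
G_dB = 10*log10(22414.3) = 43.5 dB

43.5 dB


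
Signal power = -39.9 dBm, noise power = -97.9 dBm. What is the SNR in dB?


SNR = -39.9 - (-97.9) = 58.0 dB

58.0 dB


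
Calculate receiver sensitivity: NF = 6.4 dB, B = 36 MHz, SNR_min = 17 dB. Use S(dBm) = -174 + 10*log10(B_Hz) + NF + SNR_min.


10*log10(36000000.0) = 75.56
S = -174 + 75.56 + 6.4 + 17 = -75.0 dBm

-75.0 dBm


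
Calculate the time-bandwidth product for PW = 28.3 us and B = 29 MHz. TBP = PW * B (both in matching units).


TBP = 28.3 * 29 = 820.7

820.7


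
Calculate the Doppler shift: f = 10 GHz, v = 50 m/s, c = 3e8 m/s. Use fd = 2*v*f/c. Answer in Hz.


fd = 2 * 50 * 10000000000.0 / 3e8 = 3333.3 Hz

3333.3 Hz


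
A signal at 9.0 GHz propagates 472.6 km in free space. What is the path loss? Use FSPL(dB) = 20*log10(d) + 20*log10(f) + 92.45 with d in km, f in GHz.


20*log10(472.6) = 53.49
20*log10(9.0) = 19.08
FSPL = 165.0 dB

165.0 dB


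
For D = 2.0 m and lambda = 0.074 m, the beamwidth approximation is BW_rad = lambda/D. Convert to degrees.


BW_rad = 0.074 / 2.0 = 0.037
BW_deg = 2.12 degrees

2.12 degrees


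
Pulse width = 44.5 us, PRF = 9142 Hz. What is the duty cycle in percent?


DC = 44.5e-6 * 9142 * 100 = 40.68%

40.68%


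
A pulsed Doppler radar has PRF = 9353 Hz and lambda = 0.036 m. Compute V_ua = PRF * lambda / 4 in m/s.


V_ua = 9353 * 0.036 / 4 = 84.2 m/s

84.2 m/s


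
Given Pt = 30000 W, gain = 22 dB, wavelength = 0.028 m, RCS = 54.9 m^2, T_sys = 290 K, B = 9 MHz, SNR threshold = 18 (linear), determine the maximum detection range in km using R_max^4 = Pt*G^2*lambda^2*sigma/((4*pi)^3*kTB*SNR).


G_lin = 10^(22/10) = 158.489319
R^4 = 30000 * 158.489319^2 * 0.028^2 * 54.9 / ((4*pi)^3 * 1.38e-23 * 290 * 9000000.0 * 18)
R^4 = 2.52109e16 m^4
R_max = (2.52109e16)^(1/4) = 12600.8 m = 12.6 km

12.6 km


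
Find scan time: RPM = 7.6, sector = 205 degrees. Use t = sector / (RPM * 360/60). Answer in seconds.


t = 205 / (7.6 * 360) * 60 = 4.5 s

4.5 s


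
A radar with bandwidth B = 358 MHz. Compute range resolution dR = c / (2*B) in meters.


dR = 3e8 / (2 * 358000000.0) = 0.42 m

0.42 m


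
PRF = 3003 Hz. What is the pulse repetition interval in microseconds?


PRI = 1/3003 = 0.0003330003 s = 333.0 us

333.0 us


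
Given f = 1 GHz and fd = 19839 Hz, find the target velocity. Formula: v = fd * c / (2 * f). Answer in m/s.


v = 19839 * 3e8 / (2 * 1000000000.0) = 2975.9 m/s

2975.9 m/s


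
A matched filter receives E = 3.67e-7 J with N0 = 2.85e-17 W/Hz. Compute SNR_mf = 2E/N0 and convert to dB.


SNR_lin = 2 * 3.67e-7 / 2.85e-17 = 2.575e10
SNR_dB = 10*log10(2.575e10) = 104.1 dB

104.1 dB


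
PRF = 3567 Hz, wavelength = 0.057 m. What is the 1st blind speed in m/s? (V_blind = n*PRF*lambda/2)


V_blind = 1 * 3567 * 0.057 / 2 = 101.7 m/s

101.7 m/s


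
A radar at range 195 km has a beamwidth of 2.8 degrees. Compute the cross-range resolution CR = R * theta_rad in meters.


BW_rad = 0.048869219
CR = 195000 * 0.048869219 = 9529.5 m

9529.5 m


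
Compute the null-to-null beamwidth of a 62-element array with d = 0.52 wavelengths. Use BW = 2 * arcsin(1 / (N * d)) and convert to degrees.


1/(N*d) = 1/(62*0.52) = 0.031017
BW = 2*arcsin(0.031017) = 3.6 degrees

3.6 degrees


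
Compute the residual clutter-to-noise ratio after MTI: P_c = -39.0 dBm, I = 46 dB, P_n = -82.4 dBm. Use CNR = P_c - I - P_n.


CNR = -39.0 - 46 - (-82.4) = -2.6 dB

-2.6 dB


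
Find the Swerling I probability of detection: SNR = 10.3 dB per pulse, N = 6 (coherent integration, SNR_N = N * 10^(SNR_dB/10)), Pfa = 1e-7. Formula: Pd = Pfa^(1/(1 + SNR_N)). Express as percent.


SNR_lin = 10^(10.3/10) = 10.71519
SNR_N = 6 * 10.71519 = 64.29114
1/(1 + SNR_N) = 1/65.29114 = 0.015316
Pd = (1e-7)^0.015316 = 0.78125
Pd = 78.1%

78.1%


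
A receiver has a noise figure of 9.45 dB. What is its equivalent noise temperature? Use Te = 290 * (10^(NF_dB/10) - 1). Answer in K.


NF_lin = 10^(9.45/10) = 8.810489
Te = 290 * (8.810489 - 1) = 2265.0 K

2265.0 K


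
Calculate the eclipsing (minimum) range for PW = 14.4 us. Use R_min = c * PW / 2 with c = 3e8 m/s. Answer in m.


R_min = 3e8 * 14.4e-6 / 2 = 2160.0 m

2160.0 m


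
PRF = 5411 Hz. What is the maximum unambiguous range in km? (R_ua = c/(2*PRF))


R_ua = 3e8 / (2 * 5411) = 27721.3 m = 27.7 km

27.7 km


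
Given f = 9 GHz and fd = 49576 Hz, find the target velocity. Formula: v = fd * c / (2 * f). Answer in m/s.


v = 49576 * 3e8 / (2 * 9000000000.0) = 826.3 m/s

826.3 m/s


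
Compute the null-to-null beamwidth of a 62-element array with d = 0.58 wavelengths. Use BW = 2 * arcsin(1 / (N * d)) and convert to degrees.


1/(N*d) = 1/(62*0.58) = 0.027809
BW = 2*arcsin(0.027809) = 3.2 degrees

3.2 degrees


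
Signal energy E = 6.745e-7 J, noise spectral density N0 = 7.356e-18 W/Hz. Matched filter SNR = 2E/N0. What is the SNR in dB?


SNR_lin = 2 * 6.745e-7 / 7.356e-18 = 1.834e11
SNR_dB = 10*log10(1.834e11) = 112.6 dB

112.6 dB


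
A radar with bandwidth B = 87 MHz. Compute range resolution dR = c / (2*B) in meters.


dR = 3e8 / (2 * 87000000.0) = 1.72 m

1.72 m


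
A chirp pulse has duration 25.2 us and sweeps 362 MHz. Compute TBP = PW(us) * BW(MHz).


TBP = 25.2 * 362 = 9122.4

9122.4


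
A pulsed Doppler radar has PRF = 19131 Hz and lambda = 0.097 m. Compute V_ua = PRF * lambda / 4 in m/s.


V_ua = 19131 * 0.097 / 4 = 463.9 m/s

463.9 m/s


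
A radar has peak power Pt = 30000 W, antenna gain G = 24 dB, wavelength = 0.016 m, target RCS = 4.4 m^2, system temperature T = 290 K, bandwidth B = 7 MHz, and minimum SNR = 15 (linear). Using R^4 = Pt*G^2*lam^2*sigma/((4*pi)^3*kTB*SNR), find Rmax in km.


G_lin = 10^(24/10) = 251.188643
R^4 = 30000 * 251.188643^2 * 0.016^2 * 4.4 / ((4*pi)^3 * 1.38e-23 * 290 * 7000000.0 * 15)
R^4 = 2.55692e15 m^4
R_max = (2.55692e15)^(1/4) = 7111.0 m = 7.1 km

7.1 km


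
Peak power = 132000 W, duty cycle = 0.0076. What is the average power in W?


P_avg = 132000 * 0.0076 = 1003.2 W

1003.2 W


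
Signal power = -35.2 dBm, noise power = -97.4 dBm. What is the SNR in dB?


SNR = -35.2 - (-97.4) = 62.2 dB

62.2 dB


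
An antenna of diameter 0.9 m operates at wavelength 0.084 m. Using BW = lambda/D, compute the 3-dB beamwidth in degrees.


BW_rad = 0.084 / 0.9 = 0.093333
BW_deg = 5.35 degrees

5.35 degrees


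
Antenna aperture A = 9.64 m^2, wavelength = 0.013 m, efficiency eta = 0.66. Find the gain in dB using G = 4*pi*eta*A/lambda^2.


G_linear = 4*pi*0.66*9.64/0.013^2 = 473090.39
G_dB = 10*log10(473090.39) = 56.7 dB

56.7 dB


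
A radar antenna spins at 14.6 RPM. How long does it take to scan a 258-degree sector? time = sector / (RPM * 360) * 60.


t = 258 / (14.6 * 360) * 60 = 2.95 s

2.95 s


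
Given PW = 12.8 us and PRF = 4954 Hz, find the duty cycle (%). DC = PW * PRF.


DC = 12.8e-6 * 4954 * 100 = 6.34%

6.34%


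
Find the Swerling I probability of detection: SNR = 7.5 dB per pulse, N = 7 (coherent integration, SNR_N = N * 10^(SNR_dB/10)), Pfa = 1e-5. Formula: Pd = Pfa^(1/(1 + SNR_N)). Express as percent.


SNR_lin = 10^(7.5/10) = 5.62341
SNR_N = 7 * 5.62341 = 39.36387
1/(1 + SNR_N) = 1/40.36387 = 0.0247746
Pd = (1e-5)^0.0247746 = 0.75184
Pd = 75.2%

75.2%


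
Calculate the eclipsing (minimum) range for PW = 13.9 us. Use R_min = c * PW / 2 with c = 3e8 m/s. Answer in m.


R_min = 3e8 * 13.9e-6 / 2 = 2085.0 m

2085.0 m


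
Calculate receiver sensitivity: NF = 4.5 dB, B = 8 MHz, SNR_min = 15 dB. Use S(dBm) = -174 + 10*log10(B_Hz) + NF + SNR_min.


10*log10(8000000.0) = 69.03
S = -174 + 69.03 + 4.5 + 15 = -85.5 dBm

-85.5 dBm


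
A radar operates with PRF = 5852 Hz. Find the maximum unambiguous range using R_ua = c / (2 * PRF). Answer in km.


R_ua = 3e8 / (2 * 5852) = 25632.3 m = 25.6 km

25.6 km


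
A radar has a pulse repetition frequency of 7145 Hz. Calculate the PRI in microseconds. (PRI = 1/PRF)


PRI = 1/7145 = 0.000139958 s = 140.0 us

140.0 us


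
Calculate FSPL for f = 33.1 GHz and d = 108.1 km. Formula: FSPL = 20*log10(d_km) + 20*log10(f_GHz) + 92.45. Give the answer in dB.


20*log10(108.1) = 40.68
20*log10(33.1) = 30.4
FSPL = 163.5 dB

163.5 dB


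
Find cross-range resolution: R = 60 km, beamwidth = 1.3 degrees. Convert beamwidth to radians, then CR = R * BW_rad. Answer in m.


BW_rad = 0.02268928
CR = 60000 * 0.02268928 = 1361.4 m

1361.4 m


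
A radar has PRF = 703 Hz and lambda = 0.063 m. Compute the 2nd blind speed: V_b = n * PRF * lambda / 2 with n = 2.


V_blind = 2 * 703 * 0.063 / 2 = 44.3 m/s

44.3 m/s


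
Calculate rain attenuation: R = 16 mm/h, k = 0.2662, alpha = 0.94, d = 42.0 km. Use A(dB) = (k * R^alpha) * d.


gamma = 0.2662 * 16^0.94 = 3.606458 dB/km
A = 3.606458 * 42.0 = 151.47 dB

151.47 dB


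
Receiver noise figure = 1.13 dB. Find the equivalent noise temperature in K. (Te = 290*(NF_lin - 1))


NF_lin = 10^(1.13/10) = 1.297179
Te = 290 * (1.297179 - 1) = 86.2 K

86.2 K


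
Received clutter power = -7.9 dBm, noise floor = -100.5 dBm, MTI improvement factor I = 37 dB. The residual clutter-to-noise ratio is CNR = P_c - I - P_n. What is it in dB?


CNR = -7.9 - 37 - (-100.5) = 55.6 dB

55.6 dB


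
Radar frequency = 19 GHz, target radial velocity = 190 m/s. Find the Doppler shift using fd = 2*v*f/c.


fd = 2 * 190 * 19000000000.0 / 3e8 = 24066.7 Hz

24066.7 Hz


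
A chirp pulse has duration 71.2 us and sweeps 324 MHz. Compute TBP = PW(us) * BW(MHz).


TBP = 71.2 * 324 = 23068.8

23068.8


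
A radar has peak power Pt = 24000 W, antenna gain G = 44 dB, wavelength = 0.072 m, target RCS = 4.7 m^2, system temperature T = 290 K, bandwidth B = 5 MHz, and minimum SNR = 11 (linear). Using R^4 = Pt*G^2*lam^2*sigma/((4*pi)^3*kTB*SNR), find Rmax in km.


G_lin = 10^(44/10) = 25118.864315
R^4 = 24000 * 25118.864315^2 * 0.072^2 * 4.7 / ((4*pi)^3 * 1.38e-23 * 290 * 5000000.0 * 11)
R^4 = 8.44704e20 m^4
R_max = (8.44704e20)^(1/4) = 170481.1 m = 170.5 km

170.5 km


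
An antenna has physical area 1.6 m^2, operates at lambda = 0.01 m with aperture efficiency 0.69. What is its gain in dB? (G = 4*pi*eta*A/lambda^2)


G_linear = 4*pi*0.69*1.6/0.01^2 = 138732.73
G_dB = 10*log10(138732.73) = 51.4 dB

51.4 dB


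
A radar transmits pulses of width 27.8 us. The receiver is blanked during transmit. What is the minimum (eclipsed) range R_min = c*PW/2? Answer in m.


R_min = 3e8 * 27.8e-6 / 2 = 4170.0 m

4170.0 m


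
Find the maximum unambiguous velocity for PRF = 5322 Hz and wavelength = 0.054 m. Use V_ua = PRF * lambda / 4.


V_ua = 5322 * 0.054 / 4 = 71.8 m/s

71.8 m/s


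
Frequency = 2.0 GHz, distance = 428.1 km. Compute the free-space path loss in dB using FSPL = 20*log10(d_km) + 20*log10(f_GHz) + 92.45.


20*log10(428.1) = 52.63
20*log10(2.0) = 6.02
FSPL = 151.1 dB

151.1 dB


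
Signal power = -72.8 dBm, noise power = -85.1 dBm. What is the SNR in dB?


SNR = -72.8 - (-85.1) = 12.3 dB

12.3 dB


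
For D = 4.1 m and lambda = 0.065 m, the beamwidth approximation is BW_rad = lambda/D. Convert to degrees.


BW_rad = 0.065 / 4.1 = 0.015854
BW_deg = 0.91 degrees

0.91 degrees


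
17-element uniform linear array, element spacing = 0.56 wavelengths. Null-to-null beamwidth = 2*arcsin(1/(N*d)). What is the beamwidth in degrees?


1/(N*d) = 1/(17*0.56) = 0.105042
BW = 2*arcsin(0.105042) = 12.1 degrees

12.1 degrees


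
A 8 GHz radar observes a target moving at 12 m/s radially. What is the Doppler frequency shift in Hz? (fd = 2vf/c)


fd = 2 * 12 * 8000000000.0 / 3e8 = 640.0 Hz

640.0 Hz


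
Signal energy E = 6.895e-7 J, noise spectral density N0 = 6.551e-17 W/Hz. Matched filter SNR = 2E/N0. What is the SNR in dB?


SNR_lin = 2 * 6.895e-7 / 6.551e-17 = 2.105e10
SNR_dB = 10*log10(2.105e10) = 103.2 dB

103.2 dB


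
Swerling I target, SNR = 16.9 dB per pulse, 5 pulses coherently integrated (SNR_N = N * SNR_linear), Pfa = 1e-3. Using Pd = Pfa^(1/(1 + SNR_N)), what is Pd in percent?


SNR_lin = 10^(16.9/10) = 48.97788
SNR_N = 5 * 48.97788 = 244.8894
1/(1 + SNR_N) = 1/245.8894 = 0.0040669
Pd = (1e-3)^0.0040669 = 0.9723
Pd = 97.2%

97.2%


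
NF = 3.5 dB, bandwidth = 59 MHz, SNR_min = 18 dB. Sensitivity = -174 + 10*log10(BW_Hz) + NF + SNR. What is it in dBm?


10*log10(59000000.0) = 77.71
S = -174 + 77.71 + 3.5 + 18 = -74.8 dBm

-74.8 dBm


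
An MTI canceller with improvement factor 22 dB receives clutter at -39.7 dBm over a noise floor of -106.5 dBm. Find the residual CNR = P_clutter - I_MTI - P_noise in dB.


CNR = -39.7 - 22 - (-106.5) = 44.8 dB

44.8 dB


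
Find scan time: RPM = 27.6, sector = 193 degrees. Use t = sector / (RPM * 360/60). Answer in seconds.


t = 193 / (27.6 * 360) * 60 = 1.17 s

1.17 s


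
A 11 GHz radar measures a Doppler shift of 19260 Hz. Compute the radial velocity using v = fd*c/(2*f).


v = 19260 * 3e8 / (2 * 11000000000.0) = 262.6 m/s

262.6 m/s


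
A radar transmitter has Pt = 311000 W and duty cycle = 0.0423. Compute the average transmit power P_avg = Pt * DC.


P_avg = 311000 * 0.0423 = 13155.3 W

13155.3 W


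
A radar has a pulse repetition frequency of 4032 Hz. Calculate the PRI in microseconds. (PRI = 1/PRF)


PRI = 1/4032 = 0.0002480159 s = 248.0 us

248.0 us


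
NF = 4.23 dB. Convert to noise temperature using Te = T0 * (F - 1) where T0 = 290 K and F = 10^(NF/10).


NF_lin = 10^(4.23/10) = 2.6485
Te = 290 * (2.6485 - 1) = 478.1 K

478.1 K


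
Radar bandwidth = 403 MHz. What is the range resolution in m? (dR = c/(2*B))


dR = 3e8 / (2 * 403000000.0) = 0.37 m

0.37 m


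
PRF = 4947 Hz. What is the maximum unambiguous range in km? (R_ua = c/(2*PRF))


R_ua = 3e8 / (2 * 4947) = 30321.4 m = 30.3 km

30.3 km


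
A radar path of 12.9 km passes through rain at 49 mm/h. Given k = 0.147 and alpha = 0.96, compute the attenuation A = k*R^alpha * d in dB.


gamma = 0.147 * 49^0.96 = 6.16461 dB/km
A = 6.16461 * 12.9 = 79.52 dB

79.52 dB


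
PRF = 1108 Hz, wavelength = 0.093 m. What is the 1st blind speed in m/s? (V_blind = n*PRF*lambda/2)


V_blind = 1 * 1108 * 0.093 / 2 = 51.5 m/s

51.5 m/s


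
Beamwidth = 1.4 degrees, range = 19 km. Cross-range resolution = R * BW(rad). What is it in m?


BW_rad = 0.02443461
CR = 19000 * 0.02443461 = 464.3 m

464.3 m


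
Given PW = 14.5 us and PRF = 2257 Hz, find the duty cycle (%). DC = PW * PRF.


DC = 14.5e-6 * 2257 * 100 = 3.27%

3.27%


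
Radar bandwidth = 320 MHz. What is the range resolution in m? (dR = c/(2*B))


dR = 3e8 / (2 * 320000000.0) = 0.47 m

0.47 m


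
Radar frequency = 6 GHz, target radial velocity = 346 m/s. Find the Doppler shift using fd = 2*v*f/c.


fd = 2 * 346 * 6000000000.0 / 3e8 = 13840.0 Hz

13840.0 Hz


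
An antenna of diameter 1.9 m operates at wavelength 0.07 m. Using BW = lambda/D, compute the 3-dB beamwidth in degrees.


BW_rad = 0.07 / 1.9 = 0.036842
BW_deg = 2.11 degrees

2.11 degrees


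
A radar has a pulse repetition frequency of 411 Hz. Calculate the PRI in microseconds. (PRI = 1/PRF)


PRI = 1/411 = 0.00243309 s = 2433.1 us

2433.1 us


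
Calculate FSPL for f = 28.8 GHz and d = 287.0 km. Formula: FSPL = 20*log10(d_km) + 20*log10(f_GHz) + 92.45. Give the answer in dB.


20*log10(287.0) = 49.16
20*log10(28.8) = 29.19
FSPL = 170.8 dB

170.8 dB


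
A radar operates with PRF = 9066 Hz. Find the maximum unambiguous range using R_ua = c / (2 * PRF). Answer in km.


R_ua = 3e8 / (2 * 9066) = 16545.3 m = 16.5 km

16.5 km


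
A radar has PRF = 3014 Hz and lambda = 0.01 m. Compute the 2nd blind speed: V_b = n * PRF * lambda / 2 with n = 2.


V_blind = 2 * 3014 * 0.01 / 2 = 30.1 m/s

30.1 m/s


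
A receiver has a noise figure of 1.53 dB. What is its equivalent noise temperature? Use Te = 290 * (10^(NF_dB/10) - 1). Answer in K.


NF_lin = 10^(1.53/10) = 1.422329
Te = 290 * (1.422329 - 1) = 122.5 K

122.5 K


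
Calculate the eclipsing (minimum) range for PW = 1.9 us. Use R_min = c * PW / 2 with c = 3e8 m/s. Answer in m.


R_min = 3e8 * 1.9e-6 / 2 = 285.0 m

285.0 m


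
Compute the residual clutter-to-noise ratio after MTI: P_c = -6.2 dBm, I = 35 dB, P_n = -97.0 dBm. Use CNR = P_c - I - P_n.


CNR = -6.2 - 35 - (-97.0) = 55.8 dB

55.8 dB


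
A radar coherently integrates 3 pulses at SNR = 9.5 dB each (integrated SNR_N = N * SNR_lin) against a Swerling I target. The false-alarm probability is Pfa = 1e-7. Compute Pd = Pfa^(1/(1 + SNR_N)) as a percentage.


SNR_lin = 10^(9.5/10) = 8.91251
SNR_N = 3 * 8.91251 = 26.73753
1/(1 + SNR_N) = 1/27.73753 = 0.0360522
Pd = (1e-7)^0.0360522 = 0.55929
Pd = 55.9%

55.9%


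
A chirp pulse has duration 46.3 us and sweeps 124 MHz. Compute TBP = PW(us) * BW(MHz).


TBP = 46.3 * 124 = 5741.2

5741.2


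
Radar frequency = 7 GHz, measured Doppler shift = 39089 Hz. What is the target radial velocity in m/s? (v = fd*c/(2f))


v = 39089 * 3e8 / (2 * 7000000000.0) = 837.6 m/s

837.6 m/s


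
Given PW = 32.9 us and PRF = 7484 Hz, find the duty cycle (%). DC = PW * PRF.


DC = 32.9e-6 * 7484 * 100 = 24.62%

24.62%


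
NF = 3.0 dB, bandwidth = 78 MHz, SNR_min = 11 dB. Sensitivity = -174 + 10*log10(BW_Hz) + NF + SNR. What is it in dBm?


10*log10(78000000.0) = 78.92
S = -174 + 78.92 + 3.0 + 11 = -81.1 dBm

-81.1 dBm


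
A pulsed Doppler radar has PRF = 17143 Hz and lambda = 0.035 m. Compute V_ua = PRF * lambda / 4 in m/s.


V_ua = 17143 * 0.035 / 4 = 150.0 m/s

150.0 m/s


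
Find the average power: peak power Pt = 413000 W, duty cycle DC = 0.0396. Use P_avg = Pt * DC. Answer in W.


P_avg = 413000 * 0.0396 = 16354.8 W

16354.8 W


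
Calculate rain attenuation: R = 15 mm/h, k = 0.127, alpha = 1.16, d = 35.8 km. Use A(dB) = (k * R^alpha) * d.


gamma = 0.127 * 15^1.16 = 2.93812 dB/km
A = 2.93812 * 35.8 = 105.18 dB

105.18 dB


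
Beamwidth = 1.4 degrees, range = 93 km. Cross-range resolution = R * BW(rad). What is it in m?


BW_rad = 0.02443461
CR = 93000 * 0.02443461 = 2272.4 m

2272.4 m


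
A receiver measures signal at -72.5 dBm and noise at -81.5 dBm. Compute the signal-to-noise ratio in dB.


SNR = -72.5 - (-81.5) = 9.0 dB

9.0 dB


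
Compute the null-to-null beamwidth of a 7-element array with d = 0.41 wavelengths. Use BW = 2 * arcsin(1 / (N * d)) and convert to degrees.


1/(N*d) = 1/(7*0.41) = 0.348432
BW = 2*arcsin(0.348432) = 40.8 degrees

40.8 degrees


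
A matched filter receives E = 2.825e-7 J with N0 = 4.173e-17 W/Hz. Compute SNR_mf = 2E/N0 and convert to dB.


SNR_lin = 2 * 2.825e-7 / 4.173e-17 = 1.354e10
SNR_dB = 10*log10(1.354e10) = 101.3 dB

101.3 dB


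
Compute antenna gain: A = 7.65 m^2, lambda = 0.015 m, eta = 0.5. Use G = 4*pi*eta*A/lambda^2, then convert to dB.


G_linear = 4*pi*0.5*7.65/0.015^2 = 213628.3
G_dB = 10*log10(213628.3) = 53.3 dB

53.3 dB


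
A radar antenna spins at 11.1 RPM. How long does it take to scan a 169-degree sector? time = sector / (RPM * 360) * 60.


t = 169 / (11.1 * 360) * 60 = 2.54 s

2.54 s


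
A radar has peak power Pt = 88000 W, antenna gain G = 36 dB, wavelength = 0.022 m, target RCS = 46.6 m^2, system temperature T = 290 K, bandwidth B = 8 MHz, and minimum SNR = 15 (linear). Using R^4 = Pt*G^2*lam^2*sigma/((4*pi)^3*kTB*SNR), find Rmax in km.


G_lin = 10^(36/10) = 3981.071706
R^4 = 88000 * 3981.071706^2 * 0.022^2 * 46.6 / ((4*pi)^3 * 1.38e-23 * 290 * 8000000.0 * 15)
R^4 = 3.30085e19 m^4
R_max = (3.30085e19)^(1/4) = 75797.8 m = 75.8 km

75.8 km


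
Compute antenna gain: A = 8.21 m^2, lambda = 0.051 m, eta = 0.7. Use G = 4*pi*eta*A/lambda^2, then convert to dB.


G_linear = 4*pi*0.7*8.21/0.051^2 = 27765.83
G_dB = 10*log10(27765.83) = 44.4 dB

44.4 dB


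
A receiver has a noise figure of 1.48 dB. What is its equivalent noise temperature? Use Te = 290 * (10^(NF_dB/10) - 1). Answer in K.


NF_lin = 10^(1.48/10) = 1.406048
Te = 290 * (1.406048 - 1) = 117.8 K

117.8 K


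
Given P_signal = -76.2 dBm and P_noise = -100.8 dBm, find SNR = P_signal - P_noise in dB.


SNR = -76.2 - (-100.8) = 24.6 dB

24.6 dB


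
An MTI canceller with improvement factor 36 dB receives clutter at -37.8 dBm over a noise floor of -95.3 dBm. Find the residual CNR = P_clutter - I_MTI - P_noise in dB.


CNR = -37.8 - 36 - (-95.3) = 21.5 dB

21.5 dB


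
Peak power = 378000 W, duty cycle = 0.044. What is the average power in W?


P_avg = 378000 * 0.044 = 16632.0 W

16632.0 W


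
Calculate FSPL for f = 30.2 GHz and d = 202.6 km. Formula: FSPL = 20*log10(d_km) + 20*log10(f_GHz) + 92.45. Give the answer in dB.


20*log10(202.6) = 46.13
20*log10(30.2) = 29.6
FSPL = 168.2 dB

168.2 dB


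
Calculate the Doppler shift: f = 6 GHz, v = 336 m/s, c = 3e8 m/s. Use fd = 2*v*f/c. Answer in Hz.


fd = 2 * 336 * 6000000000.0 / 3e8 = 13440.0 Hz

13440.0 Hz


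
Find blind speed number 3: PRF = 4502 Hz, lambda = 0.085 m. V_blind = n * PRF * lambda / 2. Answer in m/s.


V_blind = 3 * 4502 * 0.085 / 2 = 574.0 m/s

574.0 m/s


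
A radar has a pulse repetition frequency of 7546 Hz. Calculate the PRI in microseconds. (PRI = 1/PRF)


PRI = 1/7546 = 0.0001325205 s = 132.5 us

132.5 us


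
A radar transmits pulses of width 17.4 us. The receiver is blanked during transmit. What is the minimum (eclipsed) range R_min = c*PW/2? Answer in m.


R_min = 3e8 * 17.4e-6 / 2 = 2610.0 m

2610.0 m


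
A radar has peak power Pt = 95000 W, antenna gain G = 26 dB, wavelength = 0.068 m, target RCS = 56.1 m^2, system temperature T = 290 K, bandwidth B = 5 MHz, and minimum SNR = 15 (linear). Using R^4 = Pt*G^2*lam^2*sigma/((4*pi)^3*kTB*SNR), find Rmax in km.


G_lin = 10^(26/10) = 398.107171
R^4 = 95000 * 398.107171^2 * 0.068^2 * 56.1 / ((4*pi)^3 * 1.38e-23 * 290 * 5000000.0 * 15)
R^4 = 6.55747e18 m^4
R_max = (6.55747e18)^(1/4) = 50603.9 m = 50.6 km

50.6 km


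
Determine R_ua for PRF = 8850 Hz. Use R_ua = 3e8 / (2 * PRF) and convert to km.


R_ua = 3e8 / (2 * 8850) = 16949.2 m = 16.9 km

16.9 km


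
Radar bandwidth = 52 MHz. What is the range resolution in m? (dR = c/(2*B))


dR = 3e8 / (2 * 52000000.0) = 2.88 m

2.88 m


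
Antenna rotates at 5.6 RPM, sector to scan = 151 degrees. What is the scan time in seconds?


t = 151 / (5.6 * 360) * 60 = 4.49 s

4.49 s


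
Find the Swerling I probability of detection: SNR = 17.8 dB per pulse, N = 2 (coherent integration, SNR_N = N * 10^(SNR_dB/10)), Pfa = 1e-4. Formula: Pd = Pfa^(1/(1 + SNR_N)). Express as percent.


SNR_lin = 10^(17.8/10) = 60.25596
SNR_N = 2 * 60.25596 = 120.51192
1/(1 + SNR_N) = 1/121.51192 = 0.0082296
Pd = (1e-4)^0.0082296 = 0.927
Pd = 92.7%

92.7%


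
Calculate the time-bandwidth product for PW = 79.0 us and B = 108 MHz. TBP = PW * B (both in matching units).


TBP = 79.0 * 108 = 8532.0

8532.0


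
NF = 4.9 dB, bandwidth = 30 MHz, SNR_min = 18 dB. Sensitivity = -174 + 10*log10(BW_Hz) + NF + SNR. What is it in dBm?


10*log10(30000000.0) = 74.77
S = -174 + 74.77 + 4.9 + 18 = -76.3 dBm

-76.3 dBm
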